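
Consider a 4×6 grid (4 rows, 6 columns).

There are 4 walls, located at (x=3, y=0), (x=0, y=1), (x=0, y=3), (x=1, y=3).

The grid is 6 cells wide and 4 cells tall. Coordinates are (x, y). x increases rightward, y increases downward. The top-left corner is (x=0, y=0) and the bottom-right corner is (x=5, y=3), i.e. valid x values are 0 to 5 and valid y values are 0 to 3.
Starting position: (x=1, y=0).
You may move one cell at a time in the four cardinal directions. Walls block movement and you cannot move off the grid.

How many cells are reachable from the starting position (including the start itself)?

BFS flood-fill from (x=1, y=0):
  Distance 0: (x=1, y=0)
  Distance 1: (x=0, y=0), (x=2, y=0), (x=1, y=1)
  Distance 2: (x=2, y=1), (x=1, y=2)
  Distance 3: (x=3, y=1), (x=0, y=2), (x=2, y=2)
  Distance 4: (x=4, y=1), (x=3, y=2), (x=2, y=3)
  Distance 5: (x=4, y=0), (x=5, y=1), (x=4, y=2), (x=3, y=3)
  Distance 6: (x=5, y=0), (x=5, y=2), (x=4, y=3)
  Distance 7: (x=5, y=3)
Total reachable: 20 (grid has 20 open cells total)

Answer: Reachable cells: 20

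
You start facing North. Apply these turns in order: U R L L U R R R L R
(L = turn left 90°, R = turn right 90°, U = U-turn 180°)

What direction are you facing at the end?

Answer: Final heading: South

Derivation:
Start: North
  U (U-turn (180°)) -> South
  R (right (90° clockwise)) -> West
  L (left (90° counter-clockwise)) -> South
  L (left (90° counter-clockwise)) -> East
  U (U-turn (180°)) -> West
  R (right (90° clockwise)) -> North
  R (right (90° clockwise)) -> East
  R (right (90° clockwise)) -> South
  L (left (90° counter-clockwise)) -> East
  R (right (90° clockwise)) -> South
Final: South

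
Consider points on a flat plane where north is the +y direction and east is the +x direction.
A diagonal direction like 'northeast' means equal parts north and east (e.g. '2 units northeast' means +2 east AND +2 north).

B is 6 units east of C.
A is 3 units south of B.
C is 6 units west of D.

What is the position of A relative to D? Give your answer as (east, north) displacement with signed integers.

Answer: A is at (east=0, north=-3) relative to D.

Derivation:
Place D at the origin (east=0, north=0).
  C is 6 units west of D: delta (east=-6, north=+0); C at (east=-6, north=0).
  B is 6 units east of C: delta (east=+6, north=+0); B at (east=0, north=0).
  A is 3 units south of B: delta (east=+0, north=-3); A at (east=0, north=-3).
Therefore A relative to D: (east=0, north=-3).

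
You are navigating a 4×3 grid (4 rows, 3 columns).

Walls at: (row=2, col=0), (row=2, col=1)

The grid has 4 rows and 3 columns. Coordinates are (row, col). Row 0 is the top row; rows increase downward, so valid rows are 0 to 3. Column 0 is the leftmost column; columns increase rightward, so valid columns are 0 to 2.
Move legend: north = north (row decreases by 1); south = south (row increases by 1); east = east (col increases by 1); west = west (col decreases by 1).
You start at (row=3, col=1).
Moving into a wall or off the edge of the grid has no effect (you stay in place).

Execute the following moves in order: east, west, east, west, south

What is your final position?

Start: (row=3, col=1)
  east (east): (row=3, col=1) -> (row=3, col=2)
  west (west): (row=3, col=2) -> (row=3, col=1)
  east (east): (row=3, col=1) -> (row=3, col=2)
  west (west): (row=3, col=2) -> (row=3, col=1)
  south (south): blocked, stay at (row=3, col=1)
Final: (row=3, col=1)

Answer: Final position: (row=3, col=1)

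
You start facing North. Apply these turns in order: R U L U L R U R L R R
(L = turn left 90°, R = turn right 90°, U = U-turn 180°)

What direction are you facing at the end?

Start: North
  R (right (90° clockwise)) -> East
  U (U-turn (180°)) -> West
  L (left (90° counter-clockwise)) -> South
  U (U-turn (180°)) -> North
  L (left (90° counter-clockwise)) -> West
  R (right (90° clockwise)) -> North
  U (U-turn (180°)) -> South
  R (right (90° clockwise)) -> West
  L (left (90° counter-clockwise)) -> South
  R (right (90° clockwise)) -> West
  R (right (90° clockwise)) -> North
Final: North

Answer: Final heading: North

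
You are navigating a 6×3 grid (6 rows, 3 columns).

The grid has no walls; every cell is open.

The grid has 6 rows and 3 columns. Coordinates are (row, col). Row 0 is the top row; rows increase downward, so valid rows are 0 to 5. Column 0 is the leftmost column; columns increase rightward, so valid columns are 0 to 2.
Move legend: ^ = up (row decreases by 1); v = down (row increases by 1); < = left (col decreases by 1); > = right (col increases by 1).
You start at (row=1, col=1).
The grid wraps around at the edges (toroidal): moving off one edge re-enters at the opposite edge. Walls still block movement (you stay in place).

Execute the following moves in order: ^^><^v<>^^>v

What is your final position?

Answer: Final position: (row=4, col=2)

Derivation:
Start: (row=1, col=1)
  ^ (up): (row=1, col=1) -> (row=0, col=1)
  ^ (up): (row=0, col=1) -> (row=5, col=1)
  > (right): (row=5, col=1) -> (row=5, col=2)
  < (left): (row=5, col=2) -> (row=5, col=1)
  ^ (up): (row=5, col=1) -> (row=4, col=1)
  v (down): (row=4, col=1) -> (row=5, col=1)
  < (left): (row=5, col=1) -> (row=5, col=0)
  > (right): (row=5, col=0) -> (row=5, col=1)
  ^ (up): (row=5, col=1) -> (row=4, col=1)
  ^ (up): (row=4, col=1) -> (row=3, col=1)
  > (right): (row=3, col=1) -> (row=3, col=2)
  v (down): (row=3, col=2) -> (row=4, col=2)
Final: (row=4, col=2)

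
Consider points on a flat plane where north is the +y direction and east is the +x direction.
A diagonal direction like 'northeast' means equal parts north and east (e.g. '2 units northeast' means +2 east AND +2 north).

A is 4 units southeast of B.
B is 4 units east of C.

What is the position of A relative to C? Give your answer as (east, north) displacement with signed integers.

Place C at the origin (east=0, north=0).
  B is 4 units east of C: delta (east=+4, north=+0); B at (east=4, north=0).
  A is 4 units southeast of B: delta (east=+4, north=-4); A at (east=8, north=-4).
Therefore A relative to C: (east=8, north=-4).

Answer: A is at (east=8, north=-4) relative to C.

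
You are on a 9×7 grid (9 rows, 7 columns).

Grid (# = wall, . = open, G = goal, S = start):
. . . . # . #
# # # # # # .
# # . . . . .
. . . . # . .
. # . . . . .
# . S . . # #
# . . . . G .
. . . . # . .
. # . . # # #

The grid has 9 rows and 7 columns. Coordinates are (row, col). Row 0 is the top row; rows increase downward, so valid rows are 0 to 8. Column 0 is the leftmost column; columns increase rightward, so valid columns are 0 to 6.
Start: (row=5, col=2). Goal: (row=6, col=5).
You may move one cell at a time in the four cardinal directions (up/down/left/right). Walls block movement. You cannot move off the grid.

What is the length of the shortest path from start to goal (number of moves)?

BFS from (row=5, col=2) until reaching (row=6, col=5):
  Distance 0: (row=5, col=2)
  Distance 1: (row=4, col=2), (row=5, col=1), (row=5, col=3), (row=6, col=2)
  Distance 2: (row=3, col=2), (row=4, col=3), (row=5, col=4), (row=6, col=1), (row=6, col=3), (row=7, col=2)
  Distance 3: (row=2, col=2), (row=3, col=1), (row=3, col=3), (row=4, col=4), (row=6, col=4), (row=7, col=1), (row=7, col=3), (row=8, col=2)
  Distance 4: (row=2, col=3), (row=3, col=0), (row=4, col=5), (row=6, col=5), (row=7, col=0), (row=8, col=3)  <- goal reached here
One shortest path (4 moves): (row=5, col=2) -> (row=5, col=3) -> (row=5, col=4) -> (row=6, col=4) -> (row=6, col=5)

Answer: Shortest path length: 4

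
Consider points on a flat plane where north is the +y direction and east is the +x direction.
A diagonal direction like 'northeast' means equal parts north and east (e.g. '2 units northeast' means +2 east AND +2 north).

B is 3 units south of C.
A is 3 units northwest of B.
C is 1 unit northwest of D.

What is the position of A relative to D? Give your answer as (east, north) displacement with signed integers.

Place D at the origin (east=0, north=0).
  C is 1 unit northwest of D: delta (east=-1, north=+1); C at (east=-1, north=1).
  B is 3 units south of C: delta (east=+0, north=-3); B at (east=-1, north=-2).
  A is 3 units northwest of B: delta (east=-3, north=+3); A at (east=-4, north=1).
Therefore A relative to D: (east=-4, north=1).

Answer: A is at (east=-4, north=1) relative to D.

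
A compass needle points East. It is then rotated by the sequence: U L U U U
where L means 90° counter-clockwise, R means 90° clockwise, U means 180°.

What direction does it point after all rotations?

Start: East
  U (U-turn (180°)) -> West
  L (left (90° counter-clockwise)) -> South
  U (U-turn (180°)) -> North
  U (U-turn (180°)) -> South
  U (U-turn (180°)) -> North
Final: North

Answer: Final heading: North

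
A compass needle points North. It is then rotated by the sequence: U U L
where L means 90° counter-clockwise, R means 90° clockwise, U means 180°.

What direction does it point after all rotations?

Start: North
  U (U-turn (180°)) -> South
  U (U-turn (180°)) -> North
  L (left (90° counter-clockwise)) -> West
Final: West

Answer: Final heading: West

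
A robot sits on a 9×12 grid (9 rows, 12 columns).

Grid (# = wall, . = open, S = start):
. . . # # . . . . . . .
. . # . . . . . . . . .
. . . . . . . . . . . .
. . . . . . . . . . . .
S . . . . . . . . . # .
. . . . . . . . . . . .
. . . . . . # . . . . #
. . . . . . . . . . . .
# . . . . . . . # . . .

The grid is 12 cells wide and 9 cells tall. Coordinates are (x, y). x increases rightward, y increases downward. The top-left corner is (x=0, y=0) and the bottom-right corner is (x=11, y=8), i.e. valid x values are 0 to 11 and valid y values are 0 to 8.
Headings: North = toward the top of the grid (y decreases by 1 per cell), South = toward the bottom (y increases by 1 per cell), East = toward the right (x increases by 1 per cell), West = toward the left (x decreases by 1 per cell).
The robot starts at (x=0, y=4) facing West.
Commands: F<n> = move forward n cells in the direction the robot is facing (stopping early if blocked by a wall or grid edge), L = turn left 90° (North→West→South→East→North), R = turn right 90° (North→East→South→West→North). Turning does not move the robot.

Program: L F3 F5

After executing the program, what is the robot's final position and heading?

Answer: Final position: (x=0, y=7), facing South

Derivation:
Start: (x=0, y=4), facing West
  L: turn left, now facing South
  F3: move forward 3, now at (x=0, y=7)
  F5: move forward 0/5 (blocked), now at (x=0, y=7)
Final: (x=0, y=7), facing South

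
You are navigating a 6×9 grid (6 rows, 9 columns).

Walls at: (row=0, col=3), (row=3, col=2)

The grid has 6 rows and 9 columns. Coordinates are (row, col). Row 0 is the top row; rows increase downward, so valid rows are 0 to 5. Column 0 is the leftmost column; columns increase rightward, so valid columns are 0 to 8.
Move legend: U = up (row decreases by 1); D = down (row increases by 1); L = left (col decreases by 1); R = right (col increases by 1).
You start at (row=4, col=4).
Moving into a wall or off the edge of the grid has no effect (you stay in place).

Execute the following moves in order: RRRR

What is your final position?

Start: (row=4, col=4)
  R (right): (row=4, col=4) -> (row=4, col=5)
  R (right): (row=4, col=5) -> (row=4, col=6)
  R (right): (row=4, col=6) -> (row=4, col=7)
  R (right): (row=4, col=7) -> (row=4, col=8)
Final: (row=4, col=8)

Answer: Final position: (row=4, col=8)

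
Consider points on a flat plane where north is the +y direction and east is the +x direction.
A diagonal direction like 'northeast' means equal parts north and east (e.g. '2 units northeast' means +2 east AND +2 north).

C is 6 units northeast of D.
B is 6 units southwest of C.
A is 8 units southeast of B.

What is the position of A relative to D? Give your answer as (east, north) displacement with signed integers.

Answer: A is at (east=8, north=-8) relative to D.

Derivation:
Place D at the origin (east=0, north=0).
  C is 6 units northeast of D: delta (east=+6, north=+6); C at (east=6, north=6).
  B is 6 units southwest of C: delta (east=-6, north=-6); B at (east=0, north=0).
  A is 8 units southeast of B: delta (east=+8, north=-8); A at (east=8, north=-8).
Therefore A relative to D: (east=8, north=-8).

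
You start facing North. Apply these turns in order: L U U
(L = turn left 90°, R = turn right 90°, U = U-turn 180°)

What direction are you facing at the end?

Answer: Final heading: West

Derivation:
Start: North
  L (left (90° counter-clockwise)) -> West
  U (U-turn (180°)) -> East
  U (U-turn (180°)) -> West
Final: West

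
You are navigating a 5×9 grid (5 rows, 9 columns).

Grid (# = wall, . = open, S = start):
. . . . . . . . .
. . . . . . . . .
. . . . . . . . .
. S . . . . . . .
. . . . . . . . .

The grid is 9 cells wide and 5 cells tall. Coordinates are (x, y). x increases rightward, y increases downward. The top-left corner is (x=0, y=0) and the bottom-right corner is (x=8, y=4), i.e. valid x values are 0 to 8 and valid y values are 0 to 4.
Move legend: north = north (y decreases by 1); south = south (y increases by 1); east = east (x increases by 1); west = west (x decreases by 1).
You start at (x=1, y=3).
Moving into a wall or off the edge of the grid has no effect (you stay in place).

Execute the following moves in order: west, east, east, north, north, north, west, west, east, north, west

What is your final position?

Start: (x=1, y=3)
  west (west): (x=1, y=3) -> (x=0, y=3)
  east (east): (x=0, y=3) -> (x=1, y=3)
  east (east): (x=1, y=3) -> (x=2, y=3)
  north (north): (x=2, y=3) -> (x=2, y=2)
  north (north): (x=2, y=2) -> (x=2, y=1)
  north (north): (x=2, y=1) -> (x=2, y=0)
  west (west): (x=2, y=0) -> (x=1, y=0)
  west (west): (x=1, y=0) -> (x=0, y=0)
  east (east): (x=0, y=0) -> (x=1, y=0)
  north (north): blocked, stay at (x=1, y=0)
  west (west): (x=1, y=0) -> (x=0, y=0)
Final: (x=0, y=0)

Answer: Final position: (x=0, y=0)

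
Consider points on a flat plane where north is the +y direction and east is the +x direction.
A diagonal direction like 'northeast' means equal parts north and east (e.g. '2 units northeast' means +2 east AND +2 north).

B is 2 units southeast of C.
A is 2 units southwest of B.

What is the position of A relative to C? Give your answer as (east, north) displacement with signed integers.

Answer: A is at (east=0, north=-4) relative to C.

Derivation:
Place C at the origin (east=0, north=0).
  B is 2 units southeast of C: delta (east=+2, north=-2); B at (east=2, north=-2).
  A is 2 units southwest of B: delta (east=-2, north=-2); A at (east=0, north=-4).
Therefore A relative to C: (east=0, north=-4).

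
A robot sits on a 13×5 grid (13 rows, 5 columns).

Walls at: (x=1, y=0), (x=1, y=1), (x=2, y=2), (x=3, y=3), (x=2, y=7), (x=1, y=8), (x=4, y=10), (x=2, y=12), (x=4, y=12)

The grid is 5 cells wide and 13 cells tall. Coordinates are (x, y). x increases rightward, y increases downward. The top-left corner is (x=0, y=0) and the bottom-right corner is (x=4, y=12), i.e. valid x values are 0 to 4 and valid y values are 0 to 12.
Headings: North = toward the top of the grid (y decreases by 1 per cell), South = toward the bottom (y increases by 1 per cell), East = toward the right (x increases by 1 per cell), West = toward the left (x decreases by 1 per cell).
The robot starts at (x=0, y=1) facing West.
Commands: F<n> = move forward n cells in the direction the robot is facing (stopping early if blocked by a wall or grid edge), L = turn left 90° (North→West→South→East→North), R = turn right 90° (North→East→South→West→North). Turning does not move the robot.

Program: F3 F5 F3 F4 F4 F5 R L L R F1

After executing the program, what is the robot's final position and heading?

Start: (x=0, y=1), facing West
  F3: move forward 0/3 (blocked), now at (x=0, y=1)
  F5: move forward 0/5 (blocked), now at (x=0, y=1)
  F3: move forward 0/3 (blocked), now at (x=0, y=1)
  F4: move forward 0/4 (blocked), now at (x=0, y=1)
  F4: move forward 0/4 (blocked), now at (x=0, y=1)
  F5: move forward 0/5 (blocked), now at (x=0, y=1)
  R: turn right, now facing North
  L: turn left, now facing West
  L: turn left, now facing South
  R: turn right, now facing West
  F1: move forward 0/1 (blocked), now at (x=0, y=1)
Final: (x=0, y=1), facing West

Answer: Final position: (x=0, y=1), facing West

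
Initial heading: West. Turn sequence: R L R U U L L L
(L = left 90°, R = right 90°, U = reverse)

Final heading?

Start: West
  R (right (90° clockwise)) -> North
  L (left (90° counter-clockwise)) -> West
  R (right (90° clockwise)) -> North
  U (U-turn (180°)) -> South
  U (U-turn (180°)) -> North
  L (left (90° counter-clockwise)) -> West
  L (left (90° counter-clockwise)) -> South
  L (left (90° counter-clockwise)) -> East
Final: East

Answer: Final heading: East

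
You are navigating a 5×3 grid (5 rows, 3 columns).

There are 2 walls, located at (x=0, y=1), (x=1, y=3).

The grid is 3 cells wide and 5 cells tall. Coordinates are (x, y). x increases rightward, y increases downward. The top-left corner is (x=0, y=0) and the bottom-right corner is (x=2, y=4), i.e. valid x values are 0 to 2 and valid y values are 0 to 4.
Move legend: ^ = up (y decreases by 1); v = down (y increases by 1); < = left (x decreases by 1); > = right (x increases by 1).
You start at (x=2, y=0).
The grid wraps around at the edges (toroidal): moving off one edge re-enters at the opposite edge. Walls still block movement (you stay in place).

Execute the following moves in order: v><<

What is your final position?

Answer: Final position: (x=1, y=1)

Derivation:
Start: (x=2, y=0)
  v (down): (x=2, y=0) -> (x=2, y=1)
  > (right): blocked, stay at (x=2, y=1)
  < (left): (x=2, y=1) -> (x=1, y=1)
  < (left): blocked, stay at (x=1, y=1)
Final: (x=1, y=1)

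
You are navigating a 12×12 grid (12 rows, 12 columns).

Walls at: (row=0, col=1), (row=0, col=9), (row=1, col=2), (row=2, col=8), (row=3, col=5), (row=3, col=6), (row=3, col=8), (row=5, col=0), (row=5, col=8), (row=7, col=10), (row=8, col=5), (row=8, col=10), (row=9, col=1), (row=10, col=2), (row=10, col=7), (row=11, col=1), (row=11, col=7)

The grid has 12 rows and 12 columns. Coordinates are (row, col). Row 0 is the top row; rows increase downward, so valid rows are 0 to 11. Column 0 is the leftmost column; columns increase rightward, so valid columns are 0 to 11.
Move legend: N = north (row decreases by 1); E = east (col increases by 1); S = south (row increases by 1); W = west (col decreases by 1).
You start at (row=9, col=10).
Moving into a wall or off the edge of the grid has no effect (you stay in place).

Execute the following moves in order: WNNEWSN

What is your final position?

Start: (row=9, col=10)
  W (west): (row=9, col=10) -> (row=9, col=9)
  N (north): (row=9, col=9) -> (row=8, col=9)
  N (north): (row=8, col=9) -> (row=7, col=9)
  E (east): blocked, stay at (row=7, col=9)
  W (west): (row=7, col=9) -> (row=7, col=8)
  S (south): (row=7, col=8) -> (row=8, col=8)
  N (north): (row=8, col=8) -> (row=7, col=8)
Final: (row=7, col=8)

Answer: Final position: (row=7, col=8)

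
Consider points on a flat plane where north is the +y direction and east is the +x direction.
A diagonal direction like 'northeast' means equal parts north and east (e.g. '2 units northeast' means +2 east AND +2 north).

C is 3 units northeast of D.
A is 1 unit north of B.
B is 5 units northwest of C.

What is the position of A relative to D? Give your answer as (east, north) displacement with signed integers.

Answer: A is at (east=-2, north=9) relative to D.

Derivation:
Place D at the origin (east=0, north=0).
  C is 3 units northeast of D: delta (east=+3, north=+3); C at (east=3, north=3).
  B is 5 units northwest of C: delta (east=-5, north=+5); B at (east=-2, north=8).
  A is 1 unit north of B: delta (east=+0, north=+1); A at (east=-2, north=9).
Therefore A relative to D: (east=-2, north=9).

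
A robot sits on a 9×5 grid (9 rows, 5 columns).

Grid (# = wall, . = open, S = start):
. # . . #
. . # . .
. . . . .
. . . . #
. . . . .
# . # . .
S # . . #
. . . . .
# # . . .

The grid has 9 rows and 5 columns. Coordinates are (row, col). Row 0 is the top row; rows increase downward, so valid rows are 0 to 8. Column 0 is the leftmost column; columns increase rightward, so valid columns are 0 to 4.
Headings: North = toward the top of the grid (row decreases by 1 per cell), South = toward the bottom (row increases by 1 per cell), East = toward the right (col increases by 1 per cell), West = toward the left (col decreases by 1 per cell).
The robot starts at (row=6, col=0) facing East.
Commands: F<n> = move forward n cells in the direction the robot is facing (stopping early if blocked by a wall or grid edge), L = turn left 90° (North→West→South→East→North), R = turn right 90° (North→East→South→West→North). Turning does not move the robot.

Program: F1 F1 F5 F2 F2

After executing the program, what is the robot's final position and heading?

Start: (row=6, col=0), facing East
  F1: move forward 0/1 (blocked), now at (row=6, col=0)
  F1: move forward 0/1 (blocked), now at (row=6, col=0)
  F5: move forward 0/5 (blocked), now at (row=6, col=0)
  F2: move forward 0/2 (blocked), now at (row=6, col=0)
  F2: move forward 0/2 (blocked), now at (row=6, col=0)
Final: (row=6, col=0), facing East

Answer: Final position: (row=6, col=0), facing East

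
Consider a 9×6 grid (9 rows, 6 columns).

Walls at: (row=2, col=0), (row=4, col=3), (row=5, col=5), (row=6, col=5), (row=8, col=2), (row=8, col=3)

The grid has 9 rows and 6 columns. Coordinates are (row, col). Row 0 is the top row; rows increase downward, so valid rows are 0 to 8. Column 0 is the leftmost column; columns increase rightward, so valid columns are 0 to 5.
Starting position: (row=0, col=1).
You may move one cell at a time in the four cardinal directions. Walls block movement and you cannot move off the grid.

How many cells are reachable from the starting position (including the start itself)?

Answer: Reachable cells: 48

Derivation:
BFS flood-fill from (row=0, col=1):
  Distance 0: (row=0, col=1)
  Distance 1: (row=0, col=0), (row=0, col=2), (row=1, col=1)
  Distance 2: (row=0, col=3), (row=1, col=0), (row=1, col=2), (row=2, col=1)
  Distance 3: (row=0, col=4), (row=1, col=3), (row=2, col=2), (row=3, col=1)
  Distance 4: (row=0, col=5), (row=1, col=4), (row=2, col=3), (row=3, col=0), (row=3, col=2), (row=4, col=1)
  Distance 5: (row=1, col=5), (row=2, col=4), (row=3, col=3), (row=4, col=0), (row=4, col=2), (row=5, col=1)
  Distance 6: (row=2, col=5), (row=3, col=4), (row=5, col=0), (row=5, col=2), (row=6, col=1)
  Distance 7: (row=3, col=5), (row=4, col=4), (row=5, col=3), (row=6, col=0), (row=6, col=2), (row=7, col=1)
  Distance 8: (row=4, col=5), (row=5, col=4), (row=6, col=3), (row=7, col=0), (row=7, col=2), (row=8, col=1)
  Distance 9: (row=6, col=4), (row=7, col=3), (row=8, col=0)
  Distance 10: (row=7, col=4)
  Distance 11: (row=7, col=5), (row=8, col=4)
  Distance 12: (row=8, col=5)
Total reachable: 48 (grid has 48 open cells total)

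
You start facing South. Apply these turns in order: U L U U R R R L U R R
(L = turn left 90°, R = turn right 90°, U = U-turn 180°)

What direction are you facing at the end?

Answer: Final heading: East

Derivation:
Start: South
  U (U-turn (180°)) -> North
  L (left (90° counter-clockwise)) -> West
  U (U-turn (180°)) -> East
  U (U-turn (180°)) -> West
  R (right (90° clockwise)) -> North
  R (right (90° clockwise)) -> East
  R (right (90° clockwise)) -> South
  L (left (90° counter-clockwise)) -> East
  U (U-turn (180°)) -> West
  R (right (90° clockwise)) -> North
  R (right (90° clockwise)) -> East
Final: East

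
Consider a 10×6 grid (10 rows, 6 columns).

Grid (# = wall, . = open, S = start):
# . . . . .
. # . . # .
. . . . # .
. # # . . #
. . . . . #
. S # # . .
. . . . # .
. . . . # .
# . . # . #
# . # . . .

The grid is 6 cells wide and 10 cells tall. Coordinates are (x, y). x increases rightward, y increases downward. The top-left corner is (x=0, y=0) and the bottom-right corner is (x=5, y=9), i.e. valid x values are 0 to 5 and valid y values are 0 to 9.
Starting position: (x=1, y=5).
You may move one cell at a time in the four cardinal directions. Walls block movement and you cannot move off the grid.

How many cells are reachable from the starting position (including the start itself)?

Answer: Reachable cells: 39

Derivation:
BFS flood-fill from (x=1, y=5):
  Distance 0: (x=1, y=5)
  Distance 1: (x=1, y=4), (x=0, y=5), (x=1, y=6)
  Distance 2: (x=0, y=4), (x=2, y=4), (x=0, y=6), (x=2, y=6), (x=1, y=7)
  Distance 3: (x=0, y=3), (x=3, y=4), (x=3, y=6), (x=0, y=7), (x=2, y=7), (x=1, y=8)
  Distance 4: (x=0, y=2), (x=3, y=3), (x=4, y=4), (x=3, y=7), (x=2, y=8), (x=1, y=9)
  Distance 5: (x=0, y=1), (x=1, y=2), (x=3, y=2), (x=4, y=3), (x=4, y=5)
  Distance 6: (x=3, y=1), (x=2, y=2), (x=5, y=5)
  Distance 7: (x=3, y=0), (x=2, y=1), (x=5, y=6)
  Distance 8: (x=2, y=0), (x=4, y=0), (x=5, y=7)
  Distance 9: (x=1, y=0), (x=5, y=0)
  Distance 10: (x=5, y=1)
  Distance 11: (x=5, y=2)
Total reachable: 39 (grid has 43 open cells total)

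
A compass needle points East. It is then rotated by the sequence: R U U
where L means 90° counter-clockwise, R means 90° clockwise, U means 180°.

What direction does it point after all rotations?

Start: East
  R (right (90° clockwise)) -> South
  U (U-turn (180°)) -> North
  U (U-turn (180°)) -> South
Final: South

Answer: Final heading: South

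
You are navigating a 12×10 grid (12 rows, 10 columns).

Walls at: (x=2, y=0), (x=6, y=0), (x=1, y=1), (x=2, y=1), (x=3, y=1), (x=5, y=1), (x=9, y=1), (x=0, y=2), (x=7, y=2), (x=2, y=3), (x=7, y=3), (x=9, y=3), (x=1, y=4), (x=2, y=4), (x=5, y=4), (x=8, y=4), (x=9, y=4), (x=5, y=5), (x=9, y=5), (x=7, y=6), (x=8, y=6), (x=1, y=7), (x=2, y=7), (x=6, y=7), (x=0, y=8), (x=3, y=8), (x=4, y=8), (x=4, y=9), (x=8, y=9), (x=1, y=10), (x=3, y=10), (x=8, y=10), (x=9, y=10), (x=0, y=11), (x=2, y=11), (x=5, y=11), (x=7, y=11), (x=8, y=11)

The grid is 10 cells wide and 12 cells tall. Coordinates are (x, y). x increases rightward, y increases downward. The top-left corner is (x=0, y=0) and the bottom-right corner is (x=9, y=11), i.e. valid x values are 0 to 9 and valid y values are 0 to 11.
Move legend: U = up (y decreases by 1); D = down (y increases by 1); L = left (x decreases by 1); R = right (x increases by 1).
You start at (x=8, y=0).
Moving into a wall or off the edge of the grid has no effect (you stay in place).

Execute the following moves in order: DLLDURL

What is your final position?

Answer: Final position: (x=6, y=1)

Derivation:
Start: (x=8, y=0)
  D (down): (x=8, y=0) -> (x=8, y=1)
  L (left): (x=8, y=1) -> (x=7, y=1)
  L (left): (x=7, y=1) -> (x=6, y=1)
  D (down): (x=6, y=1) -> (x=6, y=2)
  U (up): (x=6, y=2) -> (x=6, y=1)
  R (right): (x=6, y=1) -> (x=7, y=1)
  L (left): (x=7, y=1) -> (x=6, y=1)
Final: (x=6, y=1)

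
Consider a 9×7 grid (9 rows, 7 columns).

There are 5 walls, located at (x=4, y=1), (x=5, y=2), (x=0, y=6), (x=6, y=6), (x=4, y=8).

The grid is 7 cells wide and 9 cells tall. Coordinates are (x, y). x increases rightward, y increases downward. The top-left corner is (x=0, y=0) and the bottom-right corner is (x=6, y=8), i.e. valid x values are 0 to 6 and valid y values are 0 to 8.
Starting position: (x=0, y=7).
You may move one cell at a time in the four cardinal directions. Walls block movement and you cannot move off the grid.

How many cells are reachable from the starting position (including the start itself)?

Answer: Reachable cells: 58

Derivation:
BFS flood-fill from (x=0, y=7):
  Distance 0: (x=0, y=7)
  Distance 1: (x=1, y=7), (x=0, y=8)
  Distance 2: (x=1, y=6), (x=2, y=7), (x=1, y=8)
  Distance 3: (x=1, y=5), (x=2, y=6), (x=3, y=7), (x=2, y=8)
  Distance 4: (x=1, y=4), (x=0, y=5), (x=2, y=5), (x=3, y=6), (x=4, y=7), (x=3, y=8)
  Distance 5: (x=1, y=3), (x=0, y=4), (x=2, y=4), (x=3, y=5), (x=4, y=6), (x=5, y=7)
  Distance 6: (x=1, y=2), (x=0, y=3), (x=2, y=3), (x=3, y=4), (x=4, y=5), (x=5, y=6), (x=6, y=7), (x=5, y=8)
  Distance 7: (x=1, y=1), (x=0, y=2), (x=2, y=2), (x=3, y=3), (x=4, y=4), (x=5, y=5), (x=6, y=8)
  Distance 8: (x=1, y=0), (x=0, y=1), (x=2, y=1), (x=3, y=2), (x=4, y=3), (x=5, y=4), (x=6, y=5)
  Distance 9: (x=0, y=0), (x=2, y=0), (x=3, y=1), (x=4, y=2), (x=5, y=3), (x=6, y=4)
  Distance 10: (x=3, y=0), (x=6, y=3)
  Distance 11: (x=4, y=0), (x=6, y=2)
  Distance 12: (x=5, y=0), (x=6, y=1)
  Distance 13: (x=6, y=0), (x=5, y=1)
Total reachable: 58 (grid has 58 open cells total)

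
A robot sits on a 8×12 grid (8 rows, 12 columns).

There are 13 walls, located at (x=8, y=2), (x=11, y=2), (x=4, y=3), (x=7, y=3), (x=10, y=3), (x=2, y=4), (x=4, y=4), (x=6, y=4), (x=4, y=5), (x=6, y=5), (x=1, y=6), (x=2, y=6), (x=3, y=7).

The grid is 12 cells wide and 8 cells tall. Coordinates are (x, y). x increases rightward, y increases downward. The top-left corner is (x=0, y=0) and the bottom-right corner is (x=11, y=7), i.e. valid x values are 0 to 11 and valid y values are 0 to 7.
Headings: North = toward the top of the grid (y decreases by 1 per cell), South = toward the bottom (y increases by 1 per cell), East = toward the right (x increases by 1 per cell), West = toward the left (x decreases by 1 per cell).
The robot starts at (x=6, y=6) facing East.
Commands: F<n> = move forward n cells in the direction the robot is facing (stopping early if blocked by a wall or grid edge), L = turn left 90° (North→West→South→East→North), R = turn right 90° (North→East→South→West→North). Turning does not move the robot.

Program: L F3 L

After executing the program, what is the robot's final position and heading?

Answer: Final position: (x=6, y=6), facing West

Derivation:
Start: (x=6, y=6), facing East
  L: turn left, now facing North
  F3: move forward 0/3 (blocked), now at (x=6, y=6)
  L: turn left, now facing West
Final: (x=6, y=6), facing West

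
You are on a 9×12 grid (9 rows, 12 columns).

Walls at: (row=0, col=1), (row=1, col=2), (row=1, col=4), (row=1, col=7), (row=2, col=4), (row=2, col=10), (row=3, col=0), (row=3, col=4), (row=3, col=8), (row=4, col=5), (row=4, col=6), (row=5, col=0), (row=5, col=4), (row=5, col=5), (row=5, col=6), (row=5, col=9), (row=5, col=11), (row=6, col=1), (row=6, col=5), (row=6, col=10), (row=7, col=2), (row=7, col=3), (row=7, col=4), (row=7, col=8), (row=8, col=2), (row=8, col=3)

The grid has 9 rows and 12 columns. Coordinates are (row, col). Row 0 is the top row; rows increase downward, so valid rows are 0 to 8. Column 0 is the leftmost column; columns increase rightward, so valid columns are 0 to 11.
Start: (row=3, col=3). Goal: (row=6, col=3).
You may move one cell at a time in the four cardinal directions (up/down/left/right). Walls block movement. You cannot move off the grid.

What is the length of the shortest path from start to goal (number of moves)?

Answer: Shortest path length: 3

Derivation:
BFS from (row=3, col=3) until reaching (row=6, col=3):
  Distance 0: (row=3, col=3)
  Distance 1: (row=2, col=3), (row=3, col=2), (row=4, col=3)
  Distance 2: (row=1, col=3), (row=2, col=2), (row=3, col=1), (row=4, col=2), (row=4, col=4), (row=5, col=3)
  Distance 3: (row=0, col=3), (row=2, col=1), (row=4, col=1), (row=5, col=2), (row=6, col=3)  <- goal reached here
One shortest path (3 moves): (row=3, col=3) -> (row=4, col=3) -> (row=5, col=3) -> (row=6, col=3)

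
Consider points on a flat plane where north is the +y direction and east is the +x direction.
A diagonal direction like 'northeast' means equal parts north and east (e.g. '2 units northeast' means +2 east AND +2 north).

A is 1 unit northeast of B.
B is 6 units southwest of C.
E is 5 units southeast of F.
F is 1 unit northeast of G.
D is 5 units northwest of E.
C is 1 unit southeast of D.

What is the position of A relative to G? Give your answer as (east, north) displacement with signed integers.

Place G at the origin (east=0, north=0).
  F is 1 unit northeast of G: delta (east=+1, north=+1); F at (east=1, north=1).
  E is 5 units southeast of F: delta (east=+5, north=-5); E at (east=6, north=-4).
  D is 5 units northwest of E: delta (east=-5, north=+5); D at (east=1, north=1).
  C is 1 unit southeast of D: delta (east=+1, north=-1); C at (east=2, north=0).
  B is 6 units southwest of C: delta (east=-6, north=-6); B at (east=-4, north=-6).
  A is 1 unit northeast of B: delta (east=+1, north=+1); A at (east=-3, north=-5).
Therefore A relative to G: (east=-3, north=-5).

Answer: A is at (east=-3, north=-5) relative to G.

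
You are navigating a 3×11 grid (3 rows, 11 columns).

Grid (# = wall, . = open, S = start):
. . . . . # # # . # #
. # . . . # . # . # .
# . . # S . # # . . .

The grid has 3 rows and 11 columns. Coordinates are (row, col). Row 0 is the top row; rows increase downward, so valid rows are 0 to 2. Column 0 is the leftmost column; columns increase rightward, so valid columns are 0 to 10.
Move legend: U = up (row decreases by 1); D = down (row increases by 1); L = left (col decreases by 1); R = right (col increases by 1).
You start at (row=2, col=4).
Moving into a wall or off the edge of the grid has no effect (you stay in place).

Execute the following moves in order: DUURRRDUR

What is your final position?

Start: (row=2, col=4)
  D (down): blocked, stay at (row=2, col=4)
  U (up): (row=2, col=4) -> (row=1, col=4)
  U (up): (row=1, col=4) -> (row=0, col=4)
  [×3]R (right): blocked, stay at (row=0, col=4)
  D (down): (row=0, col=4) -> (row=1, col=4)
  U (up): (row=1, col=4) -> (row=0, col=4)
  R (right): blocked, stay at (row=0, col=4)
Final: (row=0, col=4)

Answer: Final position: (row=0, col=4)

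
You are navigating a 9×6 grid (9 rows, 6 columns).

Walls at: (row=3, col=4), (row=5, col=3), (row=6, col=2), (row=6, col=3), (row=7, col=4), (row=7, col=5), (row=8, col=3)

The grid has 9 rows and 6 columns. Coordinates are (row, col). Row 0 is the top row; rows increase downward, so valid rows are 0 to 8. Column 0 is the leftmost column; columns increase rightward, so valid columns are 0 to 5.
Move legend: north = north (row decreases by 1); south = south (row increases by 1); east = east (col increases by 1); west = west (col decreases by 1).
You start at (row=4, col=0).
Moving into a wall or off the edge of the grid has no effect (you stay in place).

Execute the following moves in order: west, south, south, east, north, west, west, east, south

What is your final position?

Start: (row=4, col=0)
  west (west): blocked, stay at (row=4, col=0)
  south (south): (row=4, col=0) -> (row=5, col=0)
  south (south): (row=5, col=0) -> (row=6, col=0)
  east (east): (row=6, col=0) -> (row=6, col=1)
  north (north): (row=6, col=1) -> (row=5, col=1)
  west (west): (row=5, col=1) -> (row=5, col=0)
  west (west): blocked, stay at (row=5, col=0)
  east (east): (row=5, col=0) -> (row=5, col=1)
  south (south): (row=5, col=1) -> (row=6, col=1)
Final: (row=6, col=1)

Answer: Final position: (row=6, col=1)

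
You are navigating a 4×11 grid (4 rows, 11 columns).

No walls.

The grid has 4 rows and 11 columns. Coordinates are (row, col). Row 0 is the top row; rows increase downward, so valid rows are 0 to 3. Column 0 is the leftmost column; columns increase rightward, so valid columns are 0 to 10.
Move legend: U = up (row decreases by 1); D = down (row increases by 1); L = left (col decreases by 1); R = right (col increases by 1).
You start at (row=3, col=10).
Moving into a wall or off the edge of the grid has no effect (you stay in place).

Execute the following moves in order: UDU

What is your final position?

Answer: Final position: (row=2, col=10)

Derivation:
Start: (row=3, col=10)
  U (up): (row=3, col=10) -> (row=2, col=10)
  D (down): (row=2, col=10) -> (row=3, col=10)
  U (up): (row=3, col=10) -> (row=2, col=10)
Final: (row=2, col=10)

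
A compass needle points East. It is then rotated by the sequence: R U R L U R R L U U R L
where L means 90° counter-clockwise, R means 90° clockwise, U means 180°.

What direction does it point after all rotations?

Start: East
  R (right (90° clockwise)) -> South
  U (U-turn (180°)) -> North
  R (right (90° clockwise)) -> East
  L (left (90° counter-clockwise)) -> North
  U (U-turn (180°)) -> South
  R (right (90° clockwise)) -> West
  R (right (90° clockwise)) -> North
  L (left (90° counter-clockwise)) -> West
  U (U-turn (180°)) -> East
  U (U-turn (180°)) -> West
  R (right (90° clockwise)) -> North
  L (left (90° counter-clockwise)) -> West
Final: West

Answer: Final heading: West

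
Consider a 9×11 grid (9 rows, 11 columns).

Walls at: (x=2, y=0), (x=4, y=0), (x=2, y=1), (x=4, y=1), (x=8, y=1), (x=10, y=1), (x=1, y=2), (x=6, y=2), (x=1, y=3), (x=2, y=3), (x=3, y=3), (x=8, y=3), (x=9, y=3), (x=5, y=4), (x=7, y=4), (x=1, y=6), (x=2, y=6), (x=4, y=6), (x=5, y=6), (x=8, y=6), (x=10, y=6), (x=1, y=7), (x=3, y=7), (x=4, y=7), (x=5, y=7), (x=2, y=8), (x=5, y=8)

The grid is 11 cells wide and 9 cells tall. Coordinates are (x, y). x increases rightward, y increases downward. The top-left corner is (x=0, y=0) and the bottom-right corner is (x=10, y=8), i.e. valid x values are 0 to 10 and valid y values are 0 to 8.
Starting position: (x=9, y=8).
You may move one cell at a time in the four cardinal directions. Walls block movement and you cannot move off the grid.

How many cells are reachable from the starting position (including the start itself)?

Answer: Reachable cells: 69

Derivation:
BFS flood-fill from (x=9, y=8):
  Distance 0: (x=9, y=8)
  Distance 1: (x=9, y=7), (x=8, y=8), (x=10, y=8)
  Distance 2: (x=9, y=6), (x=8, y=7), (x=10, y=7), (x=7, y=8)
  Distance 3: (x=9, y=5), (x=7, y=7), (x=6, y=8)
  Distance 4: (x=9, y=4), (x=8, y=5), (x=10, y=5), (x=7, y=6), (x=6, y=7)
  Distance 5: (x=8, y=4), (x=10, y=4), (x=7, y=5), (x=6, y=6)
  Distance 6: (x=10, y=3), (x=6, y=5)
  Distance 7: (x=10, y=2), (x=6, y=4), (x=5, y=5)
  Distance 8: (x=9, y=2), (x=6, y=3), (x=4, y=5)
  Distance 9: (x=9, y=1), (x=8, y=2), (x=5, y=3), (x=7, y=3), (x=4, y=4), (x=3, y=5)
  Distance 10: (x=9, y=0), (x=5, y=2), (x=7, y=2), (x=4, y=3), (x=3, y=4), (x=2, y=5), (x=3, y=6)
  Distance 11: (x=8, y=0), (x=10, y=0), (x=5, y=1), (x=7, y=1), (x=4, y=2), (x=2, y=4), (x=1, y=5)
  Distance 12: (x=5, y=0), (x=7, y=0), (x=6, y=1), (x=3, y=2), (x=1, y=4), (x=0, y=5)
  Distance 13: (x=6, y=0), (x=3, y=1), (x=2, y=2), (x=0, y=4), (x=0, y=6)
  Distance 14: (x=3, y=0), (x=0, y=3), (x=0, y=7)
  Distance 15: (x=0, y=2), (x=0, y=8)
  Distance 16: (x=0, y=1), (x=1, y=8)
  Distance 17: (x=0, y=0), (x=1, y=1)
  Distance 18: (x=1, y=0)
Total reachable: 69 (grid has 72 open cells total)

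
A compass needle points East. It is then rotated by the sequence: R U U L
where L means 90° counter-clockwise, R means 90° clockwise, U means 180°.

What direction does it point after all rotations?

Start: East
  R (right (90° clockwise)) -> South
  U (U-turn (180°)) -> North
  U (U-turn (180°)) -> South
  L (left (90° counter-clockwise)) -> East
Final: East

Answer: Final heading: East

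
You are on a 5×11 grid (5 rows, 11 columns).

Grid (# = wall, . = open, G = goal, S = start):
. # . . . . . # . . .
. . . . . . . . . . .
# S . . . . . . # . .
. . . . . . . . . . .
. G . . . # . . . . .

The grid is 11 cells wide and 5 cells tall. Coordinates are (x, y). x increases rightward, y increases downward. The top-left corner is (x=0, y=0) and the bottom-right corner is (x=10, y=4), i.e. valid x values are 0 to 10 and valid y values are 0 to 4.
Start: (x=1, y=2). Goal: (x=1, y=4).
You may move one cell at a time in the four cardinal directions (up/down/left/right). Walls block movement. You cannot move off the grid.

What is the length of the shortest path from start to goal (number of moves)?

Answer: Shortest path length: 2

Derivation:
BFS from (x=1, y=2) until reaching (x=1, y=4):
  Distance 0: (x=1, y=2)
  Distance 1: (x=1, y=1), (x=2, y=2), (x=1, y=3)
  Distance 2: (x=0, y=1), (x=2, y=1), (x=3, y=2), (x=0, y=3), (x=2, y=3), (x=1, y=4)  <- goal reached here
One shortest path (2 moves): (x=1, y=2) -> (x=1, y=3) -> (x=1, y=4)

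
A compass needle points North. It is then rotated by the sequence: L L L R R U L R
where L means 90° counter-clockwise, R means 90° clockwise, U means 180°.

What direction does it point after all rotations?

Answer: Final heading: East

Derivation:
Start: North
  L (left (90° counter-clockwise)) -> West
  L (left (90° counter-clockwise)) -> South
  L (left (90° counter-clockwise)) -> East
  R (right (90° clockwise)) -> South
  R (right (90° clockwise)) -> West
  U (U-turn (180°)) -> East
  L (left (90° counter-clockwise)) -> North
  R (right (90° clockwise)) -> East
Final: East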